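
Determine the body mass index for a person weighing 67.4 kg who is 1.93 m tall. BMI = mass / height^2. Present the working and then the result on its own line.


BMI = mass / height^2
= 67.4 / 1.93^2
= 67.4 / 3.7249
= 18.09 kg/m^2

18.09 kg/m^2


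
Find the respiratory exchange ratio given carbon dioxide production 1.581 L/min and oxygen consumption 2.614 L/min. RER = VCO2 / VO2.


VCO2 = 1.581 L/min
VO2 = 2.614 L/min
RER = 1.581 / 2.614 = 0.6048

0.6048


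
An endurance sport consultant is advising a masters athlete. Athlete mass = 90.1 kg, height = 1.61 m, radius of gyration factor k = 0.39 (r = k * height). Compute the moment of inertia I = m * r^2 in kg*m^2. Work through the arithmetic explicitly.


r = k * height = 0.39 * 1.61 = 0.6279 m
r^2 = 0.6279^2 = 0.394258
I = 90.1 * 0.394258 = 35.523 kg*m^2

35.523 kg*m^2


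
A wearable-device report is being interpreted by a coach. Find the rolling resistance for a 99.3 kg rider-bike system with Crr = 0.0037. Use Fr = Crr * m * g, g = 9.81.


m * g = 99.3 * 9.81 = 974.133 N
Fr = 0.0037 * 974.133 = 3.604 N

3.604 N


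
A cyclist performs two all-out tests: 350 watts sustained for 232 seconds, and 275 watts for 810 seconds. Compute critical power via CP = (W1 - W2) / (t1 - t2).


W1 = P1 * t1 = 350 * 232 = 81200 J
W2 = P2 * t2 = 275 * 810 = 222750 J
CP = (81200 - 222750) / (232 - 810)
= 244.9 W

244.9 W


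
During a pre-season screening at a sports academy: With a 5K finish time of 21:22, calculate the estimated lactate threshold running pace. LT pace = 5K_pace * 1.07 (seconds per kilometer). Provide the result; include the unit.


Race duration = 1282 s for 5 km
Average pace = 1282 / 5 = 256.4 s/km
LT pace = 256.4 * 1.07
= 274.35 s/km

274.35 s/km


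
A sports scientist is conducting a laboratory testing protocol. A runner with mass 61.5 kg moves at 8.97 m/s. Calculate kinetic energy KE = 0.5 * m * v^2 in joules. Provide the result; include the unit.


v^2 = 8.97^2 = 80.4609
KE = 0.5 * 61.5 * 80.4609
= 2474.17 J

2474.17 J


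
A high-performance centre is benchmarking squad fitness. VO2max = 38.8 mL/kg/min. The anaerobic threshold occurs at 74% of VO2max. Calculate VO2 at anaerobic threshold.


AT fraction = 74 / 100 = 0.74
AT VO2 = 38.8 * 0.74
= 28.71 mL/kg/min

28.71 mL/kg/min


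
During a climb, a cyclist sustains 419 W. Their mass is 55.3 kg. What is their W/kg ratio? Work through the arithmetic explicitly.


Power-to-weight = 419 W / 55.3 kg
= 7.577 W/kg

7.577 W/kg


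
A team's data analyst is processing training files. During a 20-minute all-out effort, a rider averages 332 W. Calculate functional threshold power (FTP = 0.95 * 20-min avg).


FTP = 0.95 * 332
= 315.4 W

315.4 W


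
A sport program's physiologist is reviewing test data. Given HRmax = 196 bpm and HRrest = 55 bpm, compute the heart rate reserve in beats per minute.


Heart rate reserve = maximum HR minus resting HR
HRR = 196 - 55 = 141 bpm

141 bpm


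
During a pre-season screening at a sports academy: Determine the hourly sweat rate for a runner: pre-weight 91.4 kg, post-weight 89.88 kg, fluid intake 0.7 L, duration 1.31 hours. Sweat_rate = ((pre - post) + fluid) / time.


Mass lost = 91.4 - 89.88 = 1.52 kg
Add fluid consumed: 1.52 + 0.7 = 2.22 L total sweat
Sweat rate = 2.22 / 1.31 = 1.695 L/h

1.695 L/h


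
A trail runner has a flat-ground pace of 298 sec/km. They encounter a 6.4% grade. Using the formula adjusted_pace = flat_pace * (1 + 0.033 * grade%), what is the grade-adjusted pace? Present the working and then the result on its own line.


Grade factor = 1 + 0.033 * 6.4 = 1.2112
Adjusted = 298 * 1.2112 = 360.94 sec/km

360.94 s/km


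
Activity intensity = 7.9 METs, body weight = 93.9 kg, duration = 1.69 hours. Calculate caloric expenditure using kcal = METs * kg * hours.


kcal = 7.9 * 93.9 * 1.69
= 741.81 * 1.69
= 1253.66 kcal

1253.66 kcal


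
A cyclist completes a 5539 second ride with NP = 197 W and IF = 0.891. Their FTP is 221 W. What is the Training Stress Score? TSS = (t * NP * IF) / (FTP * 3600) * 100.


t * NP * IF = 5539 * 197 * 0.891 = 972244.053
FTP * 3600 = 795600
TSS = (972244.053 / 795600) * 100 = 122.2

122.2 TSS


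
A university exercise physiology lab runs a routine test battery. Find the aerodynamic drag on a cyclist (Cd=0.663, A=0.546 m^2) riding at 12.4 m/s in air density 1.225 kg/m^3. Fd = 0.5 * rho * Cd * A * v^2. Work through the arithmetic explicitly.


Fd = 0.5 * 1.225 * 0.663 * 0.546 * 12.4^2
= 0.5 * 1.225 * 0.663 * 0.546 * 153.76
= 34.092 N

34.092 N


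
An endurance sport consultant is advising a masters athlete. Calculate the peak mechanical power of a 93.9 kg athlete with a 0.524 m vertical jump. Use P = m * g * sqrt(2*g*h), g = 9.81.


First, sqrt(2gh) = sqrt(2 * 9.81 * 0.524)
= sqrt(10.28088) = 3.206381 m/s
Power = 93.9 * 9.81 * 3.206381 = 2953.59 W

2953.59 W


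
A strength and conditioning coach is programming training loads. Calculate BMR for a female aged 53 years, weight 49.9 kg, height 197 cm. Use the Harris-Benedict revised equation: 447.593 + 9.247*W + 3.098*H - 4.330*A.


Substituting values:
W term = 9.247 * 49.9 = 461.4253
H term = 3.098 * 197 = 610.306
A term = 4.330 * 53 = 229.49
BMR = 1289.83 kcal/day

1289.83 kcal/day


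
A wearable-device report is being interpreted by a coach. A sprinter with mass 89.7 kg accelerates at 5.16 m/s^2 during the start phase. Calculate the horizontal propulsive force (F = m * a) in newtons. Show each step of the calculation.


F = m * a
= 89.7 * 5.16
= 462.85 N

462.85 N


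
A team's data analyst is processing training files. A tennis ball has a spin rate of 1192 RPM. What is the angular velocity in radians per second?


Convert RPM to rad/s: multiply by 2*pi and divide by 60
omega = 1192 * 2 * pi / 60
= 124.826 rad/s

124.826 rad/s


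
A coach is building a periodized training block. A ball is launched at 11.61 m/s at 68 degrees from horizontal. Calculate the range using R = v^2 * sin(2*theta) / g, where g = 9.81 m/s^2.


sin(2 * 68) = sin(136) = 0.694658
v^2 = 11.61^2 = 134.7921
R = 134.7921 * 0.694658 / 9.81
= 9.545 m

9.545 m


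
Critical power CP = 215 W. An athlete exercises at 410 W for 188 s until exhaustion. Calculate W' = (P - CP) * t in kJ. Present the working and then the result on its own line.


P - CP = 410 - 215 = 195 W
W' = 195 * 188 = 36660 J
= 36660 / 1000 = 36.66 kJ

36.66 kJ


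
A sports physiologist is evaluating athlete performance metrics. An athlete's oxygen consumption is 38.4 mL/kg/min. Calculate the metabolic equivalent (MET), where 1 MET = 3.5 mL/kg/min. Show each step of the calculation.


MET = VO2 / 3.5
= 38.4 / 3.5
= 10.97 METs

10.97 METs


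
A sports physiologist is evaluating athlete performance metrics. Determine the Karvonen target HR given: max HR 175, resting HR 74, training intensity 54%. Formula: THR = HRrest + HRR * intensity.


HRR = HRmax - HRrest = 175 - 74 = 101
THR = 74 + 101 * 0.54
= 128.54 bpm

128.54 bpm


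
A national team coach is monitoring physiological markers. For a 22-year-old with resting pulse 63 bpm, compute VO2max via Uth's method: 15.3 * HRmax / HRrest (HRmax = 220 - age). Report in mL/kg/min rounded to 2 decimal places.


Step 1: HRmax = 220 - 22 = 198 bpm
Step 2: Ratio = 198 / 63 = 3.1429
Step 3: VO2max = 15.3 * 3.1429 = 48.09 mL/kg/min

48.09 mL/kg/min


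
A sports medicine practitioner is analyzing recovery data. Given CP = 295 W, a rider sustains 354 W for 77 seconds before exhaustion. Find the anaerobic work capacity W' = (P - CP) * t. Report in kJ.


Excess power = 354 - 295 = 59 W
Work above CP = 59 * 77 = 4543 J
W' = 4.543 kJ

4.543 kJ


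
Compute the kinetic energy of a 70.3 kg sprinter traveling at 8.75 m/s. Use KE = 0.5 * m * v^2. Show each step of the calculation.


Velocity squared = 76.5625
KE = 0.5 * 70.3 * 76.5625 = 2691.17 J

2691.17 J


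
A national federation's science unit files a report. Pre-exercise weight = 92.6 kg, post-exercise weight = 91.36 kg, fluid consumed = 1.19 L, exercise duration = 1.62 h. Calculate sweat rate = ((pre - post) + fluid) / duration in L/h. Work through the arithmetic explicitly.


Weight loss = 92.6 - 91.36 = 1.24 kg (approx L)
Total sweat = 1.24 + 1.19 = 2.43 L
Sweat rate = 2.43 / 1.62 = 1.5 L/h

1.5 L/h


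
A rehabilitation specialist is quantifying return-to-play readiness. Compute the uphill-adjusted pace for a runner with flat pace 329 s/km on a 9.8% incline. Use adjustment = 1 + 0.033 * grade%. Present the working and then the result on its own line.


Adjustment factor = 1 + 0.033 * 9.8 = 1.3234
Grade-adjusted pace = 329 * 1.3234 = 435.4 s/km

435.4 s/km


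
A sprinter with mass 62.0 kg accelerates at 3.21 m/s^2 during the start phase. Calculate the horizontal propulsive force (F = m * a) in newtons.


F = m * a
= 62.0 * 3.21
= 199.02 N

199.02 N


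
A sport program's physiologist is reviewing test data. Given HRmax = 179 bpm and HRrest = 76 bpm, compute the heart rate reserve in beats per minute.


Heart rate reserve = maximum HR minus resting HR
HRR = 179 - 76 = 103 bpm

103 bpm


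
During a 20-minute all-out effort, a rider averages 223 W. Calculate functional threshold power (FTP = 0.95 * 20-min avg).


FTP = 0.95 * 223
= 211.85 W

211.85 W


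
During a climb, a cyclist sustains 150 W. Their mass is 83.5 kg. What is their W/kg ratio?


Power-to-weight = 150 W / 83.5 kg
= 1.796 W/kg

1.796 W/kg


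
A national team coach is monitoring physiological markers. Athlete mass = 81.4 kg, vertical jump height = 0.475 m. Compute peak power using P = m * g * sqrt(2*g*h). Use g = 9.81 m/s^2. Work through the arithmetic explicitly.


sqrt(2 * 9.81 * 0.475) = sqrt(9.3195) = 3.052786 m/s
P = 81.4 * 9.81 * 3.052786
= 2437.75 W

2437.75 W


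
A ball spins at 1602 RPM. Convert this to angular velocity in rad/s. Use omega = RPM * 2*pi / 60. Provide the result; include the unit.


omega = 1602 * 2 * pi / 60
= 1602 * 6.28318531 / 60
= 10065.663 / 60
= 167.761 rad/s

167.761 rad/s


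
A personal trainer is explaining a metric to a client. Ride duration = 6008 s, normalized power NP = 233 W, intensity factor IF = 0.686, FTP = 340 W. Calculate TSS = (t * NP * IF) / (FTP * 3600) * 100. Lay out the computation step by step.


Numerator = 6008 * 233 * 0.686 = 960306.704
Denominator = 340 * 3600 = 1224000
TSS = 960306.704 / 1224000 * 100
= 78.46

78.46 TSS


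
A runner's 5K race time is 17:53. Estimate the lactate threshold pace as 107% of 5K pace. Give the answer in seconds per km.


Total race time = 17*60 + 53 = 1073 seconds
5K pace = 1073 / 5 = 214.6 sec/km
LT pace = 214.6 * 1.07 = 229.62 sec/km

229.62 s/km


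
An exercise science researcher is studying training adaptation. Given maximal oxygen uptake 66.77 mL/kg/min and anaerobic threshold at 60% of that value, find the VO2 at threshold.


Percentage as decimal = 0.6
VO2 at AT = 66.77 * 0.6 = 40.06 mL/kg/min

40.06 mL/kg/min


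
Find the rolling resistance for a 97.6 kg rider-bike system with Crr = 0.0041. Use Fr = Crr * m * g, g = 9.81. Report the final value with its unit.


m * g = 97.6 * 9.81 = 957.456 N
Fr = 0.0041 * 957.456 = 3.926 N

3.926 N


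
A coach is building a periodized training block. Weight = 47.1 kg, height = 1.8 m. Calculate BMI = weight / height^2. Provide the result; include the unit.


height^2 = 1.8^2 = 3.24
BMI = 47.1 / 3.24 = 14.54 kg/m^2

14.54 kg/m^2


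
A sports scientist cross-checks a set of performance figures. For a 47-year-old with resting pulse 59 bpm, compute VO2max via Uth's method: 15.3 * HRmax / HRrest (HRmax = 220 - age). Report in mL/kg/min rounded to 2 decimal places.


Step 1: HRmax = 220 - 47 = 173 bpm
Step 2: Ratio = 173 / 59 = 2.9322
Step 3: VO2max = 15.3 * 2.9322 = 44.86 mL/kg/min

44.86 mL/kg/min


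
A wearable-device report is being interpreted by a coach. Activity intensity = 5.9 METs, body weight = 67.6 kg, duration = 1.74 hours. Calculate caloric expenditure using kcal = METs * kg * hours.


kcal = 5.9 * 67.6 * 1.74
= 398.84 * 1.74
= 693.98 kcal

693.98 kcal


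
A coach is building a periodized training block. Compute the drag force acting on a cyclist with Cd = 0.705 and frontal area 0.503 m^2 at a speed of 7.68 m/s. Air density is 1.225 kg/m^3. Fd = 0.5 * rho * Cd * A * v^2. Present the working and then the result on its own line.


Step 1: v^2 = 58.9824
Step 2: Fd = 0.5 * 1.225 * 0.705 * 0.503 * 58.9824
= 12.811 N

12.811 N


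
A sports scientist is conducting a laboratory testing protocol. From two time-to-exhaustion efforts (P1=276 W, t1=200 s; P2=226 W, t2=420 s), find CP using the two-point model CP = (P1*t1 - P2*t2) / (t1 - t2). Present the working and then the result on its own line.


Work in trial 1 = 55200 J
Work in trial 2 = 94920 J
Delta work = -39720 J
Delta time = -220 s
CP = -39720 / -220 = 180.55 W

180.55 W


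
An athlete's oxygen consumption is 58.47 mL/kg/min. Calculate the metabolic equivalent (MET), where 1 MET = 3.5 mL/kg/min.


MET = VO2 / 3.5
= 58.47 / 3.5
= 16.71 METs

16.71 METs


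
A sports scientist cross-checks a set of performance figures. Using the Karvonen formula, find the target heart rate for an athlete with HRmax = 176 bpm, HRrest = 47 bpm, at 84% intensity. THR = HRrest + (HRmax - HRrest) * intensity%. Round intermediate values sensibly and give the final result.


HRR = 176 - 47 = 129
THR = 47 + 129 * 0.84
= 47 + 108.36
= 155.36 bpm

155.36 bpm


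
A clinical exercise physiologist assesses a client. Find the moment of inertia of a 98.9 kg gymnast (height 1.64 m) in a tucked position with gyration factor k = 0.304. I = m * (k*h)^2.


Radius of gyration = 0.304 * 1.64 = 0.49856 m
I = 98.9 * 0.49856^2
= 98.9 * 0.248562
= 24.583 kg*m^2

24.583 kg*m^2


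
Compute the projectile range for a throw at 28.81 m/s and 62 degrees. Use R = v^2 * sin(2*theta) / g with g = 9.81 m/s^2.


Two times the angle = 124 degrees
sin(124) = 0.829038
R = 830.0161 * 0.829038 / 9.81 = 70.144 m

70.144 m


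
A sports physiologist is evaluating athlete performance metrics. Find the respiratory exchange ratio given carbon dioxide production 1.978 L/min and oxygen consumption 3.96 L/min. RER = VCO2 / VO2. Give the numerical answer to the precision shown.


VCO2 = 1.978 L/min
VO2 = 3.96 L/min
RER = 1.978 / 3.96 = 0.4995

0.4995


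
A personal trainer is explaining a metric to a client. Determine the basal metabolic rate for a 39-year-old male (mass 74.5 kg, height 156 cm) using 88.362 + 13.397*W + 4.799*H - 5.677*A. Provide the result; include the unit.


BMR = 88.362 + 13.397*74.5 + 4.799*156 - 5.677*39
= 1613.68 kcal/day

1613.68 kcal/day


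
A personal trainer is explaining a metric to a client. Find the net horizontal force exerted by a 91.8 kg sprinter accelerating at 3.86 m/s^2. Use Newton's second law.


Newton's second law: F = m * a
F = 91.8 * 3.86 = 354.35 N

354.35 N


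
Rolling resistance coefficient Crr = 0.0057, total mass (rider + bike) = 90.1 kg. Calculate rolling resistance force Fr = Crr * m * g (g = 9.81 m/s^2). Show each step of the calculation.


Fr = Crr * m * g
= 0.0057 * 90.1 * 9.81
= 5.038 N

5.038 N


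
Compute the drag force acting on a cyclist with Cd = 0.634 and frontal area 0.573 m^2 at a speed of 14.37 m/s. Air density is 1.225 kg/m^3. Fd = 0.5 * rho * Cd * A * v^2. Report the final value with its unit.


Step 1: v^2 = 206.4969
Step 2: Fd = 0.5 * 1.225 * 0.634 * 0.573 * 206.4969
= 45.948 N

45.948 N


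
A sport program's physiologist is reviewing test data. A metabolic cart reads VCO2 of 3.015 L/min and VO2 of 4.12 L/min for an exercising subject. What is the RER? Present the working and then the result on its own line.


RER = VCO2 / VO2 = 3.015 / 4.12 = 0.7318

0.7318


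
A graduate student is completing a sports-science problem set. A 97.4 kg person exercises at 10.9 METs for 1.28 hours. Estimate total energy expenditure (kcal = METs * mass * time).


Energy = METs * mass(kg) * time(h)
= 10.9 * 97.4 * 1.28
= 1358.92 kcal

1358.92 kcal


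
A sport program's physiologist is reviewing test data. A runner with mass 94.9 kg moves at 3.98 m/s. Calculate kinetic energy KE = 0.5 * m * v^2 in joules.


v^2 = 3.98^2 = 15.8404
KE = 0.5 * 94.9 * 15.8404
= 751.63 J

751.63 J


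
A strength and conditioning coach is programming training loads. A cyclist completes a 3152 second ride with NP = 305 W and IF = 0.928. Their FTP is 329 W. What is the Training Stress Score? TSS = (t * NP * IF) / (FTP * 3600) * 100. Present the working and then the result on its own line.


t * NP * IF = 3152 * 305 * 0.928 = 892142.08
FTP * 3600 = 1184400
TSS = (892142.08 / 1184400) * 100 = 75.32

75.32 TSS


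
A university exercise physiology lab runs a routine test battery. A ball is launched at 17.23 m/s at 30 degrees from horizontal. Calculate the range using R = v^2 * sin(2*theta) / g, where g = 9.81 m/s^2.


sin(2 * 30) = sin(60) = 0.866025
v^2 = 17.23^2 = 296.8729
R = 296.8729 * 0.866025 / 9.81
= 26.208 m

26.208 m


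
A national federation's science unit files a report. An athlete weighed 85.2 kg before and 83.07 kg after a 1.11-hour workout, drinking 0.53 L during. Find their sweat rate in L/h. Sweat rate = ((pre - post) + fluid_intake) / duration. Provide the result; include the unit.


Body mass change = 2.13 kg
Total sweat loss = 2.13 + 0.53 = 2.66 L
Rate = 2.66 / 1.11 = 2.396 L/h

2.396 L/h


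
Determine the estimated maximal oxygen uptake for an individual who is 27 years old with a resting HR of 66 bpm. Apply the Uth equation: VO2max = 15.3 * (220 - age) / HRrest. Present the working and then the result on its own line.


HRmax = 220 - 27 = 193
VO2max = 15.3 * (193 / 66)
= 15.3 * 2.9242
= 44.74 mL/kg/min

44.74 mL/kg/min


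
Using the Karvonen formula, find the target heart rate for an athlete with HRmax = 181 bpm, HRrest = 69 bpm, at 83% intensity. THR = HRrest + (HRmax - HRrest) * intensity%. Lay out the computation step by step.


HRR = 181 - 69 = 112
THR = 69 + 112 * 0.83
= 69 + 92.96
= 161.96 bpm

161.96 bpm


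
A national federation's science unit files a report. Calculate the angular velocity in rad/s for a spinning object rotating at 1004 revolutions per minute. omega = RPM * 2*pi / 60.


omega = RPM * 2*pi / 60
= 1004 * 6.28318531 / 60
= 105.139 rad/s

105.139 rad/s


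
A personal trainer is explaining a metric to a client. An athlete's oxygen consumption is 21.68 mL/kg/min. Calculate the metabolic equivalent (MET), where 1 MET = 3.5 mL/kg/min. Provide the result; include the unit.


MET = VO2 / 3.5
= 21.68 / 3.5
= 6.19 METs

6.19 METs


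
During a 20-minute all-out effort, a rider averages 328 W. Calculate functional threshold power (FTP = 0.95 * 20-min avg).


FTP = 0.95 * 328
= 311.6 W

311.6 W


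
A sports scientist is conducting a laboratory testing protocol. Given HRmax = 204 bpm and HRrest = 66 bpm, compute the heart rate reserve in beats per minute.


Heart rate reserve = maximum HR minus resting HR
HRR = 204 - 66 = 138 bpm

138 bpm


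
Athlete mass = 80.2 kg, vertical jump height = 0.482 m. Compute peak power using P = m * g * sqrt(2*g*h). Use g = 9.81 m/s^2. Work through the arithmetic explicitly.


sqrt(2 * 9.81 * 0.482) = sqrt(9.45684) = 3.075198 m/s
P = 80.2 * 9.81 * 3.075198
= 2419.45 W

2419.45 W


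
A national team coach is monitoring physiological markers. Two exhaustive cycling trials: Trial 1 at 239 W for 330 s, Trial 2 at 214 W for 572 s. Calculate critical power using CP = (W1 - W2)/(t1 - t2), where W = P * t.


W1 = 239 * 330 = 78870 J
W2 = 214 * 572 = 122408 J
CP = (78870 - 122408) / (330 - 572)
= -43538 / -242
= 179.91 W

179.91 W


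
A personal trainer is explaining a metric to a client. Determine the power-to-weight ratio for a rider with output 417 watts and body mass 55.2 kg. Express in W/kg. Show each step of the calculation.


P/W = 417 / 55.2 = 7.554 W/kg

7.554 W/kg


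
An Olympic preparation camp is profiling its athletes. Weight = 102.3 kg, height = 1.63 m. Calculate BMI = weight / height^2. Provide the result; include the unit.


height^2 = 1.63^2 = 2.6569
BMI = 102.3 / 2.6569 = 38.5 kg/m^2

38.5 kg/m^2


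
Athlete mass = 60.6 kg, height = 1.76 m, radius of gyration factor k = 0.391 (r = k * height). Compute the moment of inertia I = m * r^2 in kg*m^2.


r = k * height = 0.391 * 1.76 = 0.68816 m
r^2 = 0.68816^2 = 0.473564
I = 60.6 * 0.473564 = 28.698 kg*m^2

28.698 kg*m^2


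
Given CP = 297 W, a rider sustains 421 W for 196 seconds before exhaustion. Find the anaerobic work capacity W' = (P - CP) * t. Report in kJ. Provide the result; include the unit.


Excess power = 421 - 297 = 124 W
Work above CP = 124 * 196 = 24304 J
W' = 24.304 kJ

24.304 kJ


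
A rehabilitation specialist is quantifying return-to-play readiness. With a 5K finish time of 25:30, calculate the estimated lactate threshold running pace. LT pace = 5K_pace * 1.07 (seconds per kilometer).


Race duration = 1530 s for 5 km
Average pace = 1530 / 5 = 306.0 s/km
LT pace = 306.0 * 1.07
= 327.42 s/km

327.42 s/km


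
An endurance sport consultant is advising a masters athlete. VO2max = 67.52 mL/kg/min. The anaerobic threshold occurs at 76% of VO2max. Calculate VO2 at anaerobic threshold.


AT fraction = 76 / 100 = 0.76
AT VO2 = 67.52 * 0.76
= 51.32 mL/kg/min

51.32 mL/kg/min


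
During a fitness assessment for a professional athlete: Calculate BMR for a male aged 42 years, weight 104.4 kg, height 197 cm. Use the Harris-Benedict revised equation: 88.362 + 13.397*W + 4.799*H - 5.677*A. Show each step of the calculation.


Substituting values:
W term = 13.397 * 104.4 = 1398.6468
H term = 4.799 * 197 = 945.403
A term = 5.677 * 42 = 238.434
BMR = 2193.98 kcal/day

2193.98 kcal/day


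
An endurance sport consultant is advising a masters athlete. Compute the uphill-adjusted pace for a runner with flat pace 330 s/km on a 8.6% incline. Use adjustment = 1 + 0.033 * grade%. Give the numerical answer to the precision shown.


Adjustment factor = 1 + 0.033 * 8.6 = 1.2838
Grade-adjusted pace = 330 * 1.2838 = 423.65 s/km

423.65 s/km


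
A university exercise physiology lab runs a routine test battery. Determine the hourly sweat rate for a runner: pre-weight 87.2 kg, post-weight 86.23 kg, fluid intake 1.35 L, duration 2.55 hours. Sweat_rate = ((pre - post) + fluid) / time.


Mass lost = 87.2 - 86.23 = 0.97 kg
Add fluid consumed: 0.97 + 1.35 = 2.32 L total sweat
Sweat rate = 2.32 / 2.55 = 0.91 L/h

0.91 L/h


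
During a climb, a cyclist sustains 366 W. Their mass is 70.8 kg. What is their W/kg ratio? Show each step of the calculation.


Power-to-weight = 366 W / 70.8 kg
= 5.169 W/kg

5.169 W/kg


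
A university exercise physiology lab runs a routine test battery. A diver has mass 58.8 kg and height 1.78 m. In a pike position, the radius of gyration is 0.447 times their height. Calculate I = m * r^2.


r = 0.447 * 1.78 = 0.79566 m
I = m * r^2 = 58.8 * 0.633075 = 37.225 kg*m^2

37.225 kg*m^2


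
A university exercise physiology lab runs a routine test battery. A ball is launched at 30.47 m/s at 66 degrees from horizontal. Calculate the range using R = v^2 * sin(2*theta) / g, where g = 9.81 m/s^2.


sin(2 * 66) = sin(132) = 0.743145
v^2 = 30.47^2 = 928.4209
R = 928.4209 * 0.743145 / 9.81
= 70.331 m

70.331 m


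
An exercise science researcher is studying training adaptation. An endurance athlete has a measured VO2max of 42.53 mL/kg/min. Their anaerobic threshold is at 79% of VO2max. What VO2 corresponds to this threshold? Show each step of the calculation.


Anaerobic threshold VO2 = VO2max * 79%
= 42.53 * 0.79
= 33.6 mL/kg/min

33.6 mL/kg/min


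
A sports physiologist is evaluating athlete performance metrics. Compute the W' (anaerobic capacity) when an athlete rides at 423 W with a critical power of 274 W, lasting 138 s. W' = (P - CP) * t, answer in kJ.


Above-CP power = 149 W
Duration = 138 s
W' = 149 * 138 = 20562 J
Convert: 20562 / 1000 = 20.562 kJ

20.562 kJ


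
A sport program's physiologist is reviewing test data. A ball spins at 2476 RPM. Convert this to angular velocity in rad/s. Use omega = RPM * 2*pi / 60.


omega = 2476 * 2 * pi / 60
= 2476 * 6.28318531 / 60
= 15557.167 / 60
= 259.286 rad/s

259.286 rad/s


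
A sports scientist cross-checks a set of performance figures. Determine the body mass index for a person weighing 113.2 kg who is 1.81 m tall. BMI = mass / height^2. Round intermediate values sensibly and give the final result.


BMI = mass / height^2
= 113.2 / 1.81^2
= 113.2 / 3.2761
= 34.55 kg/m^2

34.55 kg/m^2


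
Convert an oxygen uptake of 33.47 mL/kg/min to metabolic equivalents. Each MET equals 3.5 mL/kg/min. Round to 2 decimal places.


One MET = 3.5 mL/kg/min
Number of METs = 33.47 / 3.5
= 9.56 METs

9.56 METs


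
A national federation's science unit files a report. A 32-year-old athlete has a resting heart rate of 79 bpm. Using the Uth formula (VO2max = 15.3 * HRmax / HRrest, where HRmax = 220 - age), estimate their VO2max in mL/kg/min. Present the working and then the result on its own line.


HRmax = 220 - 32 = 188 bpm
Ratio = HRmax / HRrest = 188 / 79 = 2.3797
VO2max = 15.3 * 2.3797 = 36.41 mL/kg/min

36.41 mL/kg/min


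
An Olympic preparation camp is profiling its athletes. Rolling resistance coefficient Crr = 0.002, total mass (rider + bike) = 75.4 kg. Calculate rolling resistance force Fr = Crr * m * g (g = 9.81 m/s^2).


Fr = Crr * m * g
= 0.002 * 75.4 * 9.81
= 1.479 N

1.479 N


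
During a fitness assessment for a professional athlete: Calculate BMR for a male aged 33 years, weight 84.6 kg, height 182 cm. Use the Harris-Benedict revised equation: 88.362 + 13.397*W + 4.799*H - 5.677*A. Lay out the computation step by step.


Substituting values:
W term = 13.397 * 84.6 = 1133.3862
H term = 4.799 * 182 = 873.418
A term = 5.677 * 33 = 187.341
BMR = 1907.83 kcal/day

1907.83 kcal/day


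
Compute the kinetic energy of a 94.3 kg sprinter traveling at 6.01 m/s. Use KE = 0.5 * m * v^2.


Velocity squared = 36.1201
KE = 0.5 * 94.3 * 36.1201 = 1703.06 J

1703.06 J


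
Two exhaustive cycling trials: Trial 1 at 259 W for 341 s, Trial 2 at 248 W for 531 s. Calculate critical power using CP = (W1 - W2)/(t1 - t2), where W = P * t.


W1 = 259 * 341 = 88319 J
W2 = 248 * 531 = 131688 J
CP = (88319 - 131688) / (341 - 531)
= -43369 / -190
= 228.26 W

228.26 W


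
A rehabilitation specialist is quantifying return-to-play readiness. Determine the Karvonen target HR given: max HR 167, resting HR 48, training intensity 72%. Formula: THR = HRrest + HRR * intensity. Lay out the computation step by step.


HRR = HRmax - HRrest = 167 - 48 = 119
THR = 48 + 119 * 0.72
= 133.68 bpm

133.68 bpm


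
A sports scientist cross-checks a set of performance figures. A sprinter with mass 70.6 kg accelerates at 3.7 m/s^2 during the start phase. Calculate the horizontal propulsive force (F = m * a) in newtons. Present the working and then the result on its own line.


F = m * a
= 70.6 * 3.7
= 261.22 N

261.22 N


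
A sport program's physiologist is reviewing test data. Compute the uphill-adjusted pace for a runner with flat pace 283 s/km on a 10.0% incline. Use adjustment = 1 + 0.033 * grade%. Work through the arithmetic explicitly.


Adjustment factor = 1 + 0.033 * 10.0 = 1.33
Grade-adjusted pace = 283 * 1.33 = 376.39 s/km

376.39 s/km


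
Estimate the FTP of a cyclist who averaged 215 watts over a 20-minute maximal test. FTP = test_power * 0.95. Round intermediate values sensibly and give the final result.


FTP = 215 * 0.95 = 204.25 W

204.25 W


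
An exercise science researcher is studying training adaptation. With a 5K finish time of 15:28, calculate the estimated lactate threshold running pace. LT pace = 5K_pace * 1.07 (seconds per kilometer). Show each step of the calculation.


Race duration = 928 s for 5 km
Average pace = 928 / 5 = 185.6 s/km
LT pace = 185.6 * 1.07
= 198.59 s/km

198.59 s/km


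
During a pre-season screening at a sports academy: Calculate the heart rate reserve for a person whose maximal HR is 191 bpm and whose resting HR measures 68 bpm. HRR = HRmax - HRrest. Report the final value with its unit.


HRmax = 191 bpm
HRrest = 68 bpm
HRR = 191 - 68 = 123 bpm

123 bpm


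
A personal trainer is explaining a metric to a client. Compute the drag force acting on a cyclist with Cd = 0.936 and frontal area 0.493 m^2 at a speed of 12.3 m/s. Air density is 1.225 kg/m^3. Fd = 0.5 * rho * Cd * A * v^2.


Step 1: v^2 = 151.29
Step 2: Fd = 0.5 * 1.225 * 0.936 * 0.493 * 151.29
= 42.76 N

42.76 N


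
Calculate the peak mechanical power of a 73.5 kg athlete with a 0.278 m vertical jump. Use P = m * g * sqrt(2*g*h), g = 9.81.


First, sqrt(2gh) = sqrt(2 * 9.81 * 0.278)
= sqrt(5.45436) = 2.335457 m/s
Power = 73.5 * 9.81 * 2.335457 = 1683.95 W

1683.95 W


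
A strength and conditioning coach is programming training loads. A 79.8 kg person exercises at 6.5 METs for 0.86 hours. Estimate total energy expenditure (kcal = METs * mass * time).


Energy = METs * mass(kg) * time(h)
= 6.5 * 79.8 * 0.86
= 446.08 kcal

446.08 kcal


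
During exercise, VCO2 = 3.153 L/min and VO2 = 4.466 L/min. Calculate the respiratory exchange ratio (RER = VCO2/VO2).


RER = VCO2 / VO2
= 3.153 / 4.466
= 0.706

0.706


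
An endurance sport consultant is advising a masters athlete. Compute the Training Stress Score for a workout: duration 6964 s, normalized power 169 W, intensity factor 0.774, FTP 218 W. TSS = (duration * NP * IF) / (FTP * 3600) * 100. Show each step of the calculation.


Product = 6964 * 169 * 0.774 = 910932.984
Base = 218 * 3600 = 784800
TSS = 910932.984 / 784800 * 100 = 116.07

116.07 TSS


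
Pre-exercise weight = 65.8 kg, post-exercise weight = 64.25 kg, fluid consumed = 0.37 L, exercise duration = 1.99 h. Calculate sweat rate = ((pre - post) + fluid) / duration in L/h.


Weight loss = 65.8 - 64.25 = 1.55 kg (approx L)
Total sweat = 1.55 + 0.37 = 1.92 L
Sweat rate = 1.92 / 1.99 = 0.965 L/h

0.965 L/h


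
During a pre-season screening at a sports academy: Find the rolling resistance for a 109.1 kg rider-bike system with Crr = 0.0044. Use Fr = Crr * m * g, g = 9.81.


m * g = 109.1 * 9.81 = 1070.271 N
Fr = 0.0044 * 1070.271 = 4.709 N

4.709 N


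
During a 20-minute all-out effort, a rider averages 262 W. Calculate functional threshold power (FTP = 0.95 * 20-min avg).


FTP = 0.95 * 262
= 248.9 W

248.9 W


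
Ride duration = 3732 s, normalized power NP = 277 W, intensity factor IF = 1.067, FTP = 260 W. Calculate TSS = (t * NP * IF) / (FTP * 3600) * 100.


Numerator = 3732 * 277 * 1.067 = 1103026.188
Denominator = 260 * 3600 = 936000
TSS = 1103026.188 / 936000 * 100
= 117.84

117.84 TSS


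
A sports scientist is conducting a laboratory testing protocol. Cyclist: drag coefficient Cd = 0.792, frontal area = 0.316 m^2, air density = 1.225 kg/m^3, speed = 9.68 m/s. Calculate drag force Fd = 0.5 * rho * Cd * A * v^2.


v^2 = 9.68^2 = 93.7024
Fd = 0.5 * 1.225 * 0.792 * 0.316 * 93.7024
= 14.364 N

14.364 N


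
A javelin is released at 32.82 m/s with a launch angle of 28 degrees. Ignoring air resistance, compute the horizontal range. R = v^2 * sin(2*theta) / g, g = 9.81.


Launch speed squared = 1077.1524
sin(2 * 28 deg) = 0.829038
Range = 1077.1524 * 0.829038 / 9.81
= 91.03 m

91.03 m


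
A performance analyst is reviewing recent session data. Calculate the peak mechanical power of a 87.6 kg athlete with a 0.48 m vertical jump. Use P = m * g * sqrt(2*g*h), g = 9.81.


First, sqrt(2gh) = sqrt(2 * 9.81 * 0.48)
= sqrt(9.4176) = 3.068811 m/s
Power = 87.6 * 9.81 * 3.068811 = 2637.2 W

2637.2 W


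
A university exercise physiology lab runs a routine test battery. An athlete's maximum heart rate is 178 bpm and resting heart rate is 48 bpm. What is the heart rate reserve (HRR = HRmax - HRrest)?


HRR = HRmax - HRrest
= 178 - 48
= 130 bpm

130 bpm


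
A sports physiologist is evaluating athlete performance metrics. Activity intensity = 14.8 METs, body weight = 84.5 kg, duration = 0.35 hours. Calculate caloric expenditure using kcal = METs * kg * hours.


kcal = 14.8 * 84.5 * 0.35
= 1250.6 * 0.35
= 437.71 kcal

437.71 kcal


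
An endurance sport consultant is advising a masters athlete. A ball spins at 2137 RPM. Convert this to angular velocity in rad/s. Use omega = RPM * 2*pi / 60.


omega = 2137 * 2 * pi / 60
= 2137 * 6.28318531 / 60
= 13427.167 / 60
= 223.786 rad/s

223.786 rad/s


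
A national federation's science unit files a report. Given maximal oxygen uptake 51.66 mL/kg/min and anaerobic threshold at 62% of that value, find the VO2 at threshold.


Percentage as decimal = 0.62
VO2 at AT = 51.66 * 0.62 = 32.03 mL/kg/min

32.03 mL/kg/min


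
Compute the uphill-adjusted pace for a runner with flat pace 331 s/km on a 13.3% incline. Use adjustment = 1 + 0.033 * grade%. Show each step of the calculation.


Adjustment factor = 1 + 0.033 * 13.3 = 1.4389
Grade-adjusted pace = 331 * 1.4389 = 476.28 s/km

476.28 s/km


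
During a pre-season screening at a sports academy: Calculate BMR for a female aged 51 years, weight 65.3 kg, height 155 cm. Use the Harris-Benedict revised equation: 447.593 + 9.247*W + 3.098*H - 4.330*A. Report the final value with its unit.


Substituting values:
W term = 9.247 * 65.3 = 603.8291
H term = 3.098 * 155 = 480.19
A term = 4.330 * 51 = 220.83
BMR = 1310.78 kcal/day

1310.78 kcal/day


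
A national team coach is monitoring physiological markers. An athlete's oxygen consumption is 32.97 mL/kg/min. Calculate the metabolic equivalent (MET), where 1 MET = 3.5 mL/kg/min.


MET = VO2 / 3.5
= 32.97 / 3.5
= 9.42 METs

9.42 METs


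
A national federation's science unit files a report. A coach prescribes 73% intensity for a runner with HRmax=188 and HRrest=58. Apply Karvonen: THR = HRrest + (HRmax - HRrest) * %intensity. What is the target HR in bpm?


Heart rate reserve = 188 - 58 = 130
Intensity fraction = 73 / 100 = 0.73
THR = 58 + 130 * 0.73 = 152.9 bpm

152.9 bpm


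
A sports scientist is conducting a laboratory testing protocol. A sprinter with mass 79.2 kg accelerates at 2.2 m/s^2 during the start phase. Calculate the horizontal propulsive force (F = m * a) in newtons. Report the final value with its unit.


F = m * a
= 79.2 * 2.2
= 174.24 N

174.24 N


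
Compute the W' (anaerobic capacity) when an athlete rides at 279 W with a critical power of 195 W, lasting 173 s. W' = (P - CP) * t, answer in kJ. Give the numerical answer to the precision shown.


Above-CP power = 84 W
Duration = 173 s
W' = 84 * 173 = 14532 J
Convert: 14532 / 1000 = 14.532 kJ

14.532 kJ


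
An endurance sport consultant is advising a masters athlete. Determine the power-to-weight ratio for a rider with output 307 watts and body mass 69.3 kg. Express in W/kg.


P/W = 307 / 69.3 = 4.43 W/kg

4.43 W/kg


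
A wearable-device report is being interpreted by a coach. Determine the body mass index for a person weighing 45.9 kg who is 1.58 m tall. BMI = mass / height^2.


BMI = mass / height^2
= 45.9 / 1.58^2
= 45.9 / 2.4964
= 18.39 kg/m^2

18.39 kg/m^2


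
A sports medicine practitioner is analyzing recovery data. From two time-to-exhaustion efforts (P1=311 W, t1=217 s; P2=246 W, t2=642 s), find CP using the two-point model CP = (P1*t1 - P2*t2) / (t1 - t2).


Work in trial 1 = 67487 J
Work in trial 2 = 157932 J
Delta work = -90445 J
Delta time = -425 s
CP = -90445 / -425 = 212.81 W

212.81 W


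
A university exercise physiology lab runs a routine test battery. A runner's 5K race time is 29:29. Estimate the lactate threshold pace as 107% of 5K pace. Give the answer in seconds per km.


Total race time = 29*60 + 29 = 1769 seconds
5K pace = 1769 / 5 = 353.8 sec/km
LT pace = 353.8 * 1.07 = 378.57 sec/km

378.57 s/km


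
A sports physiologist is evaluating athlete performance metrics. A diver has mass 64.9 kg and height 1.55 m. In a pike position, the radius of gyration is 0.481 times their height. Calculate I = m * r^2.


r = 0.481 * 1.55 = 0.74555 m
I = m * r^2 = 64.9 * 0.555845 = 36.074 kg*m^2

36.074 kg*m^2


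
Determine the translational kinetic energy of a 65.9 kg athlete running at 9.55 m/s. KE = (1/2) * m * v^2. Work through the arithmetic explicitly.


KE = 0.5 * m * v^2
= 0.5 * 65.9 * 9.55^2
= 0.5 * 65.9 * 91.2025
= 3005.12 J

3005.12 J


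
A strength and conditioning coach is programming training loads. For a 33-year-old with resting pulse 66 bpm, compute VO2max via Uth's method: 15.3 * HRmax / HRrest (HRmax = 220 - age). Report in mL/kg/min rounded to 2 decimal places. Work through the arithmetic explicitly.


Step 1: HRmax = 220 - 33 = 187 bpm
Step 2: Ratio = 187 / 66 = 2.8333
Step 3: VO2max = 15.3 * 2.8333 = 43.35 mL/kg/min

43.35 mL/kg/min


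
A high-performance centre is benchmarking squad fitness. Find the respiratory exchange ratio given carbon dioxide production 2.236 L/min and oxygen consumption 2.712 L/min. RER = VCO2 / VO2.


VCO2 = 2.236 L/min
VO2 = 2.712 L/min
RER = 2.236 / 2.712 = 0.8245

0.8245


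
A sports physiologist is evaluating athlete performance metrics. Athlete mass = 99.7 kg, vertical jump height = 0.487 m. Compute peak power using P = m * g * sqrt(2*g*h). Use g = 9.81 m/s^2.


sqrt(2 * 9.81 * 0.487) = sqrt(9.55494) = 3.091107 m/s
P = 99.7 * 9.81 * 3.091107
= 3023.28 W

3023.28 W


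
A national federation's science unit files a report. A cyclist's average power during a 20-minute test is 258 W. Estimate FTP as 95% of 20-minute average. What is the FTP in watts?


FTP = 20-min power * 0.95
= 258 * 0.95
= 245.1 W

245.1 W


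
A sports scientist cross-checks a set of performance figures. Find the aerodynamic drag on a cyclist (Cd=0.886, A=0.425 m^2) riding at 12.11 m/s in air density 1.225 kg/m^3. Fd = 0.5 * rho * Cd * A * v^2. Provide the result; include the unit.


Fd = 0.5 * 1.225 * 0.886 * 0.425 * 12.11^2
= 0.5 * 1.225 * 0.886 * 0.425 * 146.6521
= 33.823 N

33.823 N


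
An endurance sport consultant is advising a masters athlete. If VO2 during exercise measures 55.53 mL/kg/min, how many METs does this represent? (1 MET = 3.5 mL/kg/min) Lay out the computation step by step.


METs = VO2 / 3.5 = 55.53 / 3.5 = 15.87

15.87 METs


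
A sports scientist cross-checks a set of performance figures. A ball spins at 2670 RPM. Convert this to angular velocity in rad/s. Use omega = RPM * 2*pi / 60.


omega = 2670 * 2 * pi / 60
= 2670 * 6.28318531 / 60
= 16776.105 / 60
= 279.602 rad/s

279.602 rad/s


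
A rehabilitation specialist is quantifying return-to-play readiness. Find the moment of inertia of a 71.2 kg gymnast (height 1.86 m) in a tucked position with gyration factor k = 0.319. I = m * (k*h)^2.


Radius of gyration = 0.319 * 1.86 = 0.59334 m
I = 71.2 * 0.59334^2
= 71.2 * 0.352052
= 25.066 kg*m^2

25.066 kg*m^2


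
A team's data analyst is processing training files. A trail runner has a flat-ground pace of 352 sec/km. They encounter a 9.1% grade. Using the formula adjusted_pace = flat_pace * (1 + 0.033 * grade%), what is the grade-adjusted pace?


Grade factor = 1 + 0.033 * 9.1 = 1.3003
Adjusted = 352 * 1.3003 = 457.71 sec/km

457.71 s/km


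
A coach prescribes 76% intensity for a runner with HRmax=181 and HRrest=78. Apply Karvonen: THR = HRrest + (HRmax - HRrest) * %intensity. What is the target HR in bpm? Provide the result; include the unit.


Heart rate reserve = 181 - 78 = 103
Intensity fraction = 76 / 100 = 0.76
THR = 78 + 103 * 0.76 = 156.28 bpm

156.28 bpm


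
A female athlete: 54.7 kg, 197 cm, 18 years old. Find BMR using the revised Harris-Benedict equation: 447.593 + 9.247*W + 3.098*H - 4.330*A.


Intercept = 447.593
Weight contribution = 9.247 * 54.7 = 505.8109
Height contribution = 3.098 * 197 = 610.306
Age contribution = 4.33 * 18 = 77.94
BMR = 447.593 + 505.8109 + 610.306 - 77.94
= 1485.77 kcal/day

1485.77 kcal/day
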